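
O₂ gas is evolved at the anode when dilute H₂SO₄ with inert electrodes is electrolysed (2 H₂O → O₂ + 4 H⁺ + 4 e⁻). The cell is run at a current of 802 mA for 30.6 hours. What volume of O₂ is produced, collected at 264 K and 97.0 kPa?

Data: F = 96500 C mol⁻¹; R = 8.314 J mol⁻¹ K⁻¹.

Q = I·t = 0.8020 A × 110160 s = 88350 C.
n(e⁻) = Q/F = 88350 / 96500 = 0.9155 mol.
4 electrons are transferred per O₂ molecule, so n(O₂) = 0.9155 / 4 = 0.2289 mol.
V = nRT/P = (0.2289 × 8.314 × 264) / (97.0 × 10³ Pa) = 0.00518 m³ = 5.18 L.

5.18 L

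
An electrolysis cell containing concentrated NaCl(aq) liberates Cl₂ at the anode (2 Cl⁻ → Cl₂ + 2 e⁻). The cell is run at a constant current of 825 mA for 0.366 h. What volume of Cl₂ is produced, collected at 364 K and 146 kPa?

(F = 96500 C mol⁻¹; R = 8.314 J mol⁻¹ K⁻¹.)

Q = I·t = 0.8250 A × 1317.6 s = 1087 C.
n(e⁻) = Q/F = 1087 / 96500 = 0.01126 mol.
2 electrons are transferred per Cl₂ molecule, so n(Cl₂) = 0.01126 / 2 = 0.005632 mol.
V = nRT/P = (0.005632 × 8.314 × 364) / (146 × 10³ Pa) = 1.17 × 10⁻⁴ m³ = 0.117 L.

0.117 L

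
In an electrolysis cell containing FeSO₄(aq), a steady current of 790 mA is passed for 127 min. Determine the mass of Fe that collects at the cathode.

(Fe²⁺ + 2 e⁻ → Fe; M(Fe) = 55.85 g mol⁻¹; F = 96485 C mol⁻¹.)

Q = I·t = 0.7900 A × 7620.0 s = 6020 C.
n(e⁻) = Q/F = 6020 / 96485 = 0.06239 mol.
Fe²⁺ + 2 e⁻ → Fe, so n(Fe) = n(e⁻)/2 = 0.03120 mol.
m = n·M = 0.03120 × 55.85 = 1.74 g.

1.74 g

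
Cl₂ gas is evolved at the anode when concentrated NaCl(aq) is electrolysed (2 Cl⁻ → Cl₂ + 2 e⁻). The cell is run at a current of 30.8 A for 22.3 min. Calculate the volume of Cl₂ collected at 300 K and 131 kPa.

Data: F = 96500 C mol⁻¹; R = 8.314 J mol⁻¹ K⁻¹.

4.07 L

Q = I·t = 30.80 A × 1338.0 s = 41210 C.
n(e⁻) = Q/F = 41210 / 96500 = 0.4271 mol.
2 electrons are transferred per Cl₂ molecule, so n(Cl₂) = 0.4271 / 2 = 0.2135 mol.
V = nRT/P = (0.2135 × 8.314 × 300) / (131 × 10³ Pa) = 0.00407 m³ = 4.07 L.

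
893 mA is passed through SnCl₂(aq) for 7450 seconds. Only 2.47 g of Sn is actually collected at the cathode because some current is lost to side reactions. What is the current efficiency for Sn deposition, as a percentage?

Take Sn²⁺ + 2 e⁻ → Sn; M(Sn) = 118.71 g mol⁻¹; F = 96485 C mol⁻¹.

Q = I·t = 0.8930 × 7450.0 = 6653 C; n(e⁻) = 6653/96485 = 0.06895 mol.
Theoretical n(Sn) = n(e⁻)/2 = 0.03448 mol, i.e. m_theo = 0.03448 × 118.71 = 4.093 g.
Efficiency = m_actual / m_theo = 2.47 / 4.093 = 60.4 %.

60.4 %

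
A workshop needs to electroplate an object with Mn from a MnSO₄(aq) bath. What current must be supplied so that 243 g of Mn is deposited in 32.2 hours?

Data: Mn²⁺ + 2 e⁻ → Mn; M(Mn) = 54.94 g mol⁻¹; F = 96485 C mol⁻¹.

n(Mn) = 243 / 54.94 = 4.423 mol.
n(e⁻) = 2 × 4.423 = 8.846 mol.
Q = n(e⁻)·F = 8.846 × 96485 = 853500 C.
I = Q/t = 853500 / 115920 s = 7.36 A.

7.36 A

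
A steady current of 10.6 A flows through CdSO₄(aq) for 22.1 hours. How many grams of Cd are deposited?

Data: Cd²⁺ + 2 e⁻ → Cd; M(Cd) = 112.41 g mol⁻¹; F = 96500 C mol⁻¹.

491 g

Q = I·t = 10.60 A × 79560 s = 843300 C.
n(e⁻) = Q/F = 843300 / 96500 = 8.739 mol.
Cd²⁺ + 2 e⁻ → Cd, so n(Cd) = n(e⁻)/2 = 4.370 mol.
m = n·M = 4.370 × 112.41 = 491 g.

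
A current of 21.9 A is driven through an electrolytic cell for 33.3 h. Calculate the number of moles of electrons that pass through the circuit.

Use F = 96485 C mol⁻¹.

Q = I·t = 21.90 A × 119880 s = 2625000 C.
n(e⁻) = Q/F = 2625000 / 96485 = 27.2 mol.

27.2 mol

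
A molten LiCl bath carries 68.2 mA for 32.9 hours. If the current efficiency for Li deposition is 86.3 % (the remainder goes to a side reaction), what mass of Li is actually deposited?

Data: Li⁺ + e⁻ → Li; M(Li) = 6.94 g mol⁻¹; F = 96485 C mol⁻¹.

Q = I·t = 0.06820 × 118440 = 8078 C.
n(e⁻) = 8078/96485 = 0.08372 mol; theoretically n(Li) = 0.08372/1 = 0.08372 mol, m_theo = 0.5810 g.
At 86.3 % efficiency, m_actual = 0.863 × 0.5810 = 0.501 g.

0.501 g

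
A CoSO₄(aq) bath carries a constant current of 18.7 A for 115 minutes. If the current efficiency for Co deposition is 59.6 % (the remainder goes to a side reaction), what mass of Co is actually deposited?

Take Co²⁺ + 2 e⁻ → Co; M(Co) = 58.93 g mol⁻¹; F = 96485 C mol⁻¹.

23.5 g

Q = I·t = 18.70 × 6900.0 = 129000 C.
n(e⁻) = 129000/96485 = 1.337 mol; theoretically n(Co) = 1.337/2 = 0.6687 mol, m_theo = 39.40 g.
At 59.6 % efficiency, m_actual = 0.596 × 39.40 = 23.5 g.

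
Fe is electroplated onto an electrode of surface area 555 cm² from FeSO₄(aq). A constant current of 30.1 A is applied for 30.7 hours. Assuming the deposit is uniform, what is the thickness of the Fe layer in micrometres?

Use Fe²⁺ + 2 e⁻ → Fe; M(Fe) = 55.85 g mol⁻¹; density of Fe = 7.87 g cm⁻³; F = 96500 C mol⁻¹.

Q = I·t = 30.10 × 110520 = 3327000 C; n(e⁻) = 34.47 mol.
n(Fe) = n(e⁻)/2 = 17.24 mol, so m = 17.24 × 55.85 = 962.7 g.
Volume = m/ρ = 962.7 / 7.87 = 122.3 cm³.
Thickness = V/A = 122.3 / 555 = 0.220 cm = 2200 μm.

2200 μm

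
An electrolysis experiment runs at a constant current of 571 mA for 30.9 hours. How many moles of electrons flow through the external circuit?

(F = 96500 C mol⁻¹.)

0.658 mol

Q = I·t = 0.5710 A × 111240 s = 63520 C.
n(e⁻) = Q/F = 63520 / 96500 = 0.658 mol.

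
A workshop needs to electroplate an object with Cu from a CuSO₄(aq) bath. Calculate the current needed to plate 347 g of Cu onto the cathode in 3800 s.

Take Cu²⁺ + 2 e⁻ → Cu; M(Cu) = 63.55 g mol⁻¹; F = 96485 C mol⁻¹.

n(Cu) = 347 / 63.55 = 5.460 mol.
n(e⁻) = 2 × 5.460 = 10.92 mol.
Q = n(e⁻)·F = 10.92 × 96485 = 1054000 C.
I = Q/t = 1054000 / 3800.0 s = 277 A.

277 A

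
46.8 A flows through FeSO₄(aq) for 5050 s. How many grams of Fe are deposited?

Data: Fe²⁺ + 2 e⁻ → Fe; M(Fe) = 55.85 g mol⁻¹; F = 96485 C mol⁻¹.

68.4 g

Q = I·t = 46.80 A × 5050.0 s = 236300 C.
n(e⁻) = Q/F = 236300 / 96485 = 2.449 mol.
Fe²⁺ + 2 e⁻ → Fe, so n(Fe) = n(e⁻)/2 = 1.225 mol.
m = n·M = 1.225 × 55.85 = 68.4 g.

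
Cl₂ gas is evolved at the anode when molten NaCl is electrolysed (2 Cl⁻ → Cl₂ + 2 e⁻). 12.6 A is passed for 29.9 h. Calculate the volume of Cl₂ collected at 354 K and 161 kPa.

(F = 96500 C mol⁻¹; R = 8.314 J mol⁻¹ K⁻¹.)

128 L

Q = I·t = 12.60 A × 107640 s = 1356000 C.
n(e⁻) = Q/F = 1356000 / 96500 = 14.05 mol.
2 electrons are transferred per Cl₂ molecule, so n(Cl₂) = 14.05 / 2 = 7.027 mol.
V = nRT/P = (7.027 × 8.314 × 354) / (161 × 10³ Pa) = 0.128 m³ = 128 L.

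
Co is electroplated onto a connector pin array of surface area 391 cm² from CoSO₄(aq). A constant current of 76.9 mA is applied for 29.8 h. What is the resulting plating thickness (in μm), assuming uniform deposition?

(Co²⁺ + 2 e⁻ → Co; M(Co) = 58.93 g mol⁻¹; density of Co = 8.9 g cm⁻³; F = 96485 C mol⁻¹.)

7.24 μm

Q = I·t = 0.07690 × 107280 = 8250 C; n(e⁻) = 0.08550 mol.
n(Co) = n(e⁻)/2 = 0.04275 mol, so m = 0.04275 × 58.93 = 2.519 g.
Volume = m/ρ = 2.519 / 8.9 = 0.2831 cm³.
Thickness = V/A = 0.2831 / 391 = 7.24 × 10⁻⁴ cm = 7.24 μm.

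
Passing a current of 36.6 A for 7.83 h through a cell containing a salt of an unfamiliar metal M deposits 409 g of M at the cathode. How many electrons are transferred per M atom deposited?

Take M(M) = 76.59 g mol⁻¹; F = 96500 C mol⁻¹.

Q = I·t = 36.60 A × 28188 s = 1032000 C, so n(e⁻) = 1032000/96500 = 10.69 mol.
n(M) deposited = 409 / 76.59 = 5.340 mol.
Electrons per atom = n(e⁻)/n(M) = 10.69 / 5.340 = 2.00 ≈ 2, so the ion is M²⁺.

2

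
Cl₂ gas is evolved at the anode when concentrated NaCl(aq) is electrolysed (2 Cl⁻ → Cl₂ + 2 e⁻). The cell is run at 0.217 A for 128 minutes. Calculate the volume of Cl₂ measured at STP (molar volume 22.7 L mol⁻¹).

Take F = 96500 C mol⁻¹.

Q = I·t = 0.2170 A × 7680.0 s = 1667 C.
n(e⁻) = Q/F = 1667 / 96500 = 0.01727 mol.
2 electrons are transferred per Cl₂ molecule, so n(Cl₂) = 0.01727 / 2 = 0.008635 mol.
V = n × V_m = 0.008635 × 22.7 = 0.196 L.

0.196 L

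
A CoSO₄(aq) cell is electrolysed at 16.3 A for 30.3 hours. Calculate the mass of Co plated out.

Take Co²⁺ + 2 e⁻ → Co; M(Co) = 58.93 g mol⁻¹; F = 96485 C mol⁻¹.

Q = I·t = 16.30 A × 109080 s = 1778000 C.
n(e⁻) = Q/F = 1778000 / 96485 = 18.43 mol.
Co²⁺ + 2 e⁻ → Co, so n(Co) = n(e⁻)/2 = 9.214 mol.
m = n·M = 9.214 × 58.93 = 543 g.

543 g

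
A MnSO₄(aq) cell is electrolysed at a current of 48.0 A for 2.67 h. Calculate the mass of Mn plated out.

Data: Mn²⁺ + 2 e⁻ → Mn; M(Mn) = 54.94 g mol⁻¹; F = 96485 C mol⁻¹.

Q = I·t = 48.00 A × 9612.0 s = 461400 C.
n(e⁻) = Q/F = 461400 / 96485 = 4.782 mol.
Mn²⁺ + 2 e⁻ → Mn, so n(Mn) = n(e⁻)/2 = 2.391 mol.
m = n·M = 2.391 × 54.94 = 131 g.

131 g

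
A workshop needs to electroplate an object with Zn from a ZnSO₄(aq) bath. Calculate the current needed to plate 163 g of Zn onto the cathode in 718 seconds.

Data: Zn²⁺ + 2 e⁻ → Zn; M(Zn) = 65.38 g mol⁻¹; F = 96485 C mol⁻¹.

n(Zn) = 163 / 65.38 = 2.493 mol.
n(e⁻) = 2 × 2.493 = 4.986 mol.
Q = n(e⁻)·F = 4.986 × 96485 = 481100 C.
I = Q/t = 481100 / 718.00 s = 670 A.

670 A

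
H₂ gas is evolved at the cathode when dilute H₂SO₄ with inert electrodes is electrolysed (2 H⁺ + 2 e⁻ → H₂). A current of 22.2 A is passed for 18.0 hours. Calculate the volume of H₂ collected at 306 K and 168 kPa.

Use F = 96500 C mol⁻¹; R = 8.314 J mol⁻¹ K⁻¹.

113 L

Q = I·t = 22.20 A × 64800 s = 1439000 C.
n(e⁻) = Q/F = 1439000 / 96500 = 14.91 mol.
2 electrons are transferred per H₂ molecule, so n(H₂) = 14.91 / 2 = 7.454 mol.
V = nRT/P = (7.454 × 8.314 × 306) / (168 × 10³ Pa) = 0.113 m³ = 113 L.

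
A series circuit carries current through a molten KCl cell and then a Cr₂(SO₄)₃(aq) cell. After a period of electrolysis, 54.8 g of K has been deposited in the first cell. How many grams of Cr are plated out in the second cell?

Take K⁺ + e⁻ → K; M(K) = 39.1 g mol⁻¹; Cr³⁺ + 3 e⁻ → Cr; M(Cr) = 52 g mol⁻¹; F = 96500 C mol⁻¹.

n(K) = 54.8 / 39.1 = 1.402 mol.
Since K⁺ + e⁻ → K, n(e⁻) passed = 1 × 1.402 = 1.402 mol.
Cells in series carry the same charge, so the same 1.402 mol of electrons passes through cell 2.
Cr³⁺ + 3 e⁻ → Cr, so n(Cr) = 1.402 / 3 = 0.4672 mol.
m(Cr) = 0.4672 × 52 = 24.3 g.

24.3 g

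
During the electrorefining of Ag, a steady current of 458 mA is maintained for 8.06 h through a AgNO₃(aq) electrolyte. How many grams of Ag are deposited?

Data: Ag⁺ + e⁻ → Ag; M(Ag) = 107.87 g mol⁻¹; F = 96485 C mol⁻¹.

14.9 g

Q = I·t = 0.4580 A × 29016 s = 13290 C.
n(e⁻) = Q/F = 13290 / 96485 = 0.1377 mol.
Ag⁺ + e⁻ → Ag, so n(Ag) = n(e⁻)/1 = 0.1377 mol.
m = n·M = 0.1377 × 107.87 = 14.9 g.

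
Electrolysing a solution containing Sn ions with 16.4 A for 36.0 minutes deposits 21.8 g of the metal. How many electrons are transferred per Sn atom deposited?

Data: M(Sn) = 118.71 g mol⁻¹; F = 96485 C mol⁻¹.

Q = I·t = 16.40 A × 2160.0 s = 35420 C, so n(e⁻) = 35420/96485 = 0.3671 mol.
n(Sn) deposited = 21.8 / 118.71 = 0.1836 mol.
Electrons per atom = n(e⁻)/n(Sn) = 0.3671 / 0.1836 = 2.00 ≈ 2, so the ion is Sn²⁺.

2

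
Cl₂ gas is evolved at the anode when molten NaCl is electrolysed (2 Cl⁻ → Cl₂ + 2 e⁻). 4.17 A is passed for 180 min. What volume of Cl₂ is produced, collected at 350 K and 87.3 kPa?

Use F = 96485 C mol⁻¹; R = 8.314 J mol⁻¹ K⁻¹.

7.78 L

Q = I·t = 4.170 A × 10800 s = 45040 C.
n(e⁻) = Q/F = 45040 / 96485 = 0.4668 mol.
2 electrons are transferred per Cl₂ molecule, so n(Cl₂) = 0.4668 / 2 = 0.2334 mol.
V = nRT/P = (0.2334 × 8.314 × 350) / (87.3 × 10³ Pa) = 0.00778 m³ = 7.78 L.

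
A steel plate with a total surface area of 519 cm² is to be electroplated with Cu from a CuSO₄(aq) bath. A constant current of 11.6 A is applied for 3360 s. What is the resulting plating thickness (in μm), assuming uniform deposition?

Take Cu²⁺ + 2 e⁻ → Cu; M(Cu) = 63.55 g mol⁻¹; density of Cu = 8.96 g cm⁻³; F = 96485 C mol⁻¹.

Q = I·t = 11.60 × 3360.0 = 38980 C; n(e⁻) = 0.4040 mol.
n(Cu) = n(e⁻)/2 = 0.2020 mol, so m = 0.2020 × 63.55 = 12.84 g.
Volume = m/ρ = 12.84 / 8.96 = 1.433 cm³.
Thickness = V/A = 1.433 / 519 = 0.00276 cm = 27.6 μm.

27.6 μm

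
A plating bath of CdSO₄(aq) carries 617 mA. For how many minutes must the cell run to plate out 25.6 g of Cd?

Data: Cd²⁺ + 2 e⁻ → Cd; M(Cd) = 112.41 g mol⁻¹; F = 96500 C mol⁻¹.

1190 min

n(Cd) = m/M = 25.6 / 112.41 = 0.2277 mol.
Each Cd atom requires 2 electrons, so n(e⁻) = 2 × 0.2277 = 0.4555 mol.
Q = n(e⁻)·F = 0.4555 × 96500 = 43950 C.
t = Q/I = 43950 / 0.6170 A = 71240 s = 1190 min.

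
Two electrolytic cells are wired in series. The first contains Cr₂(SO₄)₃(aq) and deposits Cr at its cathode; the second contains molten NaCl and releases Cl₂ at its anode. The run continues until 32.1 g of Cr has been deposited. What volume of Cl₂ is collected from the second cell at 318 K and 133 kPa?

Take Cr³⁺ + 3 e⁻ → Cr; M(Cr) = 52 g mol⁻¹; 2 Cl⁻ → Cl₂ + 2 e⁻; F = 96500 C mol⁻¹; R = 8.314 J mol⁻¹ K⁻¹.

18.4 L

n(Cr) = 32.1 / 52 = 0.6173 mol, so n(e⁻) = 3 × 0.6173 = 1.852 mol.
The cells are in series, so the same 1.852 mol of electrons passes through the second cell.
2 Cl⁻ → Cl₂ + 2 e⁻ — 2 mol e⁻ per mol Cl₂, so n(Cl₂) = 1.852/2 = 0.9260 mol.
V = nRT/P = (0.9260 × 8.314 × 318) / (133 × 10³) = 0.0184 m³ = 18.4 L.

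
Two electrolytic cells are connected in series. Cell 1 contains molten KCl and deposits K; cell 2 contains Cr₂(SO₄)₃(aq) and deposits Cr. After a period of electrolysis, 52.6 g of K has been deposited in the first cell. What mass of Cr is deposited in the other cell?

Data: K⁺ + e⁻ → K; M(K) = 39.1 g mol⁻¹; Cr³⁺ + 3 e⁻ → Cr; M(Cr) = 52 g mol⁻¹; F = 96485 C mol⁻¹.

23.3 g

n(K) = 52.6 / 39.1 = 1.345 mol.
Since K⁺ + e⁻ → K, n(e⁻) passed = 1 × 1.345 = 1.345 mol.
Cells in series carry the same charge, so the same 1.345 mol of electrons passes through cell 2.
Cr³⁺ + 3 e⁻ → Cr, so n(Cr) = 1.345 / 3 = 0.4484 mol.
m(Cr) = 0.4484 × 52 = 23.3 g.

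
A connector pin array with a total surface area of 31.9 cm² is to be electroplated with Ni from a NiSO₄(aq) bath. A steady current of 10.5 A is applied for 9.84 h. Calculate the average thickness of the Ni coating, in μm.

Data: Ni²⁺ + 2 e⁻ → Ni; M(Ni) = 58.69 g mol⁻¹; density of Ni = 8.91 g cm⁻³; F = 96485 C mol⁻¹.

3980 μm

Q = I·t = 10.50 × 35424 = 372000 C; n(e⁻) = 3.855 mol.
n(Ni) = n(e⁻)/2 = 1.928 mol, so m = 1.928 × 58.69 = 113.1 g.
Volume = m/ρ = 113.1 / 8.91 = 12.70 cm³.
Thickness = V/A = 12.70 / 31.9 = 0.398 cm = 3980 μm.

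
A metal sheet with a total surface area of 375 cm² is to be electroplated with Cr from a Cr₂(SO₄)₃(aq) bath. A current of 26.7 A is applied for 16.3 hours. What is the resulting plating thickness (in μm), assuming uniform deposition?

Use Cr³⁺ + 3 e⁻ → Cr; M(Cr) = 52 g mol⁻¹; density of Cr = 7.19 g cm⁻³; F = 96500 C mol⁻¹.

1040 μm

Q = I·t = 26.70 × 58680 = 1567000 C; n(e⁻) = 16.24 mol.
n(Cr) = n(e⁻)/3 = 5.412 mol, so m = 5.412 × 52 = 281.4 g.
Volume = m/ρ = 281.4 / 7.19 = 39.14 cm³.
Thickness = V/A = 39.14 / 375 = 0.104 cm = 1040 μm.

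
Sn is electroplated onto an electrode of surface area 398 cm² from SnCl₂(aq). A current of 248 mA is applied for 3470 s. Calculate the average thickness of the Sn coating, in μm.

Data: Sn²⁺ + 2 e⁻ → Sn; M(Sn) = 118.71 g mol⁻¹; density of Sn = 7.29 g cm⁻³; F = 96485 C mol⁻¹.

Q = I·t = 0.2480 × 3470.0 = 860.6 C; n(e⁻) = 0.008919 mol.
n(Sn) = n(e⁻)/2 = 0.004460 mol, so m = 0.004460 × 118.71 = 0.5294 g.
Volume = m/ρ = 0.5294 / 7.29 = 0.07262 cm³.
Thickness = V/A = 0.07262 / 398 = 1.82 × 10⁻⁴ cm = 1.82 μm.

1.82 μm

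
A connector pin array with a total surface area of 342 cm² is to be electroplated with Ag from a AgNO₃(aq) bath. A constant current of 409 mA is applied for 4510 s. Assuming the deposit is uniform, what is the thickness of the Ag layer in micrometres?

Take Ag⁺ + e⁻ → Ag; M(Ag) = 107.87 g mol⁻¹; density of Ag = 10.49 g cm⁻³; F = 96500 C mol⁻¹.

Q = I·t = 0.4090 × 4510.0 = 1845 C; n(e⁻) = 0.01911 mol.
n(Ag) = n(e⁻)/1 = 0.01911 mol, so m = 0.01911 × 107.87 = 2.062 g.
Volume = m/ρ = 2.062 / 10.49 = 0.1966 cm³.
Thickness = V/A = 0.1966 / 342 = 5.75 × 10⁻⁴ cm = 5.75 μm.

5.75 μm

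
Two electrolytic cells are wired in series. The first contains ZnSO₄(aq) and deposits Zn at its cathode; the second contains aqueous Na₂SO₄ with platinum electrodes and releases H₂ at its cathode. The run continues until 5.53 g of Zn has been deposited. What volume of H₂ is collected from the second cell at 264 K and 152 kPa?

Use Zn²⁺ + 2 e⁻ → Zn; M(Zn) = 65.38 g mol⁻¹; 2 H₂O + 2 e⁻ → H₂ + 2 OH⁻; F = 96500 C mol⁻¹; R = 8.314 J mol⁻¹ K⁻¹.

n(Zn) = 5.53 / 65.38 = 0.08458 mol, so n(e⁻) = 2 × 0.08458 = 0.1692 mol.
The cells are in series, so the same 0.1692 mol of electrons passes through the second cell.
2 H₂O + 2 e⁻ → H₂ + 2 OH⁻ — 2 mol e⁻ per mol H₂, so n(H₂) = 0.1692/2 = 0.08458 mol.
V = nRT/P = (0.08458 × 8.314 × 264) / (152 × 10³) = 0.00122 m³ = 1.22 L.

1.22 L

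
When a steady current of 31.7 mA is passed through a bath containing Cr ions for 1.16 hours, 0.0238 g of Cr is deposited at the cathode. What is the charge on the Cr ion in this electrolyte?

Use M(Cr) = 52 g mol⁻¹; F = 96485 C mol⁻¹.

Q = I·t = 0.03170 A × 4176.0 s = 132.4 C, so n(e⁻) = 132.4/96485 = 0.001372 mol.
n(Cr) deposited = 0.0238 / 52 = 0.0004577 mol.
Electrons per atom = n(e⁻)/n(Cr) = 0.001372 / 0.0004577 = 3.00 ≈ 3, so the ion is Cr³⁺.

+3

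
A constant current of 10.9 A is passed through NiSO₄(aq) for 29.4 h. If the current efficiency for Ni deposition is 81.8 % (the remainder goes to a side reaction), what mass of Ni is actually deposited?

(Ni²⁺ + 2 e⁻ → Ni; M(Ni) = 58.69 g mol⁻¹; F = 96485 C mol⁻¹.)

Q = I·t = 10.90 × 105840 = 1154000 C.
n(e⁻) = 1154000/96485 = 11.96 mol; theoretically n(Ni) = 11.96/2 = 5.978 mol, m_theo = 350.9 g.
At 81.8 % efficiency, m_actual = 0.818 × 350.9 = 287 g.

287 g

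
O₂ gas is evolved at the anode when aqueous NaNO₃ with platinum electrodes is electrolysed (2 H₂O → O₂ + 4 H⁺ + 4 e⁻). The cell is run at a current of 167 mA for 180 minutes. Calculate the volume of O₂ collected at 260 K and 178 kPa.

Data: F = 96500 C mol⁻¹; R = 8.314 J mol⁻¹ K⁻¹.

0.0567 L

Q = I·t = 0.1670 A × 10800 s = 1804 C.
n(e⁻) = Q/F = 1804 / 96500 = 0.01869 mol.
4 electrons are transferred per O₂ molecule, so n(O₂) = 0.01869 / 4 = 0.004673 mol.
V = nRT/P = (0.004673 × 8.314 × 260) / (178 × 10³ Pa) = 5.67 × 10⁻⁵ m³ = 0.0567 L.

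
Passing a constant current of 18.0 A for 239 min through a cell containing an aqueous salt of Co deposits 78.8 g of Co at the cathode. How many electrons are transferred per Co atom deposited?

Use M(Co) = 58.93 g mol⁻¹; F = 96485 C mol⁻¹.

2

Q = I·t = 18.00 A × 14340 s = 258100 C, so n(e⁻) = 258100/96485 = 2.675 mol.
n(Co) deposited = 78.8 / 58.93 = 1.337 mol.
Electrons per atom = n(e⁻)/n(Co) = 2.675 / 1.337 = 2.00 ≈ 2, so the ion is Co²⁺.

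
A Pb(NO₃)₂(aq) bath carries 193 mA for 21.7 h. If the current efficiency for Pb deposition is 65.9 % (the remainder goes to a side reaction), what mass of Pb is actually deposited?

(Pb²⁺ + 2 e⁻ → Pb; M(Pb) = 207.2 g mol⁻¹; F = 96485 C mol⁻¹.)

10.7 g

Q = I·t = 0.1930 × 78120 = 15080 C.
n(e⁻) = 15080/96485 = 0.1563 mol; theoretically n(Pb) = 0.1563/2 = 0.07813 mol, m_theo = 16.19 g.
At 65.9 % efficiency, m_actual = 0.659 × 16.19 = 10.7 g.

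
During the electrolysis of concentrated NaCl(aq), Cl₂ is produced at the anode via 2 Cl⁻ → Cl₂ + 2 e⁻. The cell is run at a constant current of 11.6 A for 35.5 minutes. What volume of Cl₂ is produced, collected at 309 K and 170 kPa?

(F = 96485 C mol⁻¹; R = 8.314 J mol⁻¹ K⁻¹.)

1.93 L

Q = I·t = 11.60 A × 2130.0 s = 24710 C.
n(e⁻) = Q/F = 24710 / 96485 = 0.2561 mol.
2 electrons are transferred per Cl₂ molecule, so n(Cl₂) = 0.2561 / 2 = 0.1280 mol.
V = nRT/P = (0.1280 × 8.314 × 309) / (170 × 10³ Pa) = 0.00193 m³ = 1.93 L.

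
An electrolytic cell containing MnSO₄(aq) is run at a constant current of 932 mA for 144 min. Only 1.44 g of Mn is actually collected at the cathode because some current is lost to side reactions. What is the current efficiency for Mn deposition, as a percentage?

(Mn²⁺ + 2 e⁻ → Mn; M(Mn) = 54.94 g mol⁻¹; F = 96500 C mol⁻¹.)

Q = I·t = 0.9320 × 8640.0 = 8052 C; n(e⁻) = 8052/96500 = 0.08345 mol.
Theoretical n(Mn) = n(e⁻)/2 = 0.04172 mol, i.e. m_theo = 0.04172 × 54.94 = 2.292 g.
Efficiency = m_actual / m_theo = 1.44 / 2.292 = 62.8 %.

62.8 %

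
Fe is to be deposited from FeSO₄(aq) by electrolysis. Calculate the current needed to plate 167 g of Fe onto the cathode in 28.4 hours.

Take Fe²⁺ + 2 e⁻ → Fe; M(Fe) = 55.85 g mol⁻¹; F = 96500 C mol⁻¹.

n(Fe) = 167 / 55.85 = 2.990 mol.
n(e⁻) = 2 × 2.990 = 5.980 mol.
Q = n(e⁻)·F = 5.980 × 96500 = 577100 C.
I = Q/t = 577100 / 102240 s = 5.64 A.

5.64 A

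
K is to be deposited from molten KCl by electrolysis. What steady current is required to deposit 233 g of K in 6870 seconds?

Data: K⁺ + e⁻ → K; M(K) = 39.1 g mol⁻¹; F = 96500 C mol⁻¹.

n(K) = 233 / 39.1 = 5.959 mol.
n(e⁻) = 1 × 5.959 = 5.959 mol.
Q = n(e⁻)·F = 5.959 × 96500 = 575100 C.
I = Q/t = 575100 / 6870.0 s = 83.7 A.

83.7 A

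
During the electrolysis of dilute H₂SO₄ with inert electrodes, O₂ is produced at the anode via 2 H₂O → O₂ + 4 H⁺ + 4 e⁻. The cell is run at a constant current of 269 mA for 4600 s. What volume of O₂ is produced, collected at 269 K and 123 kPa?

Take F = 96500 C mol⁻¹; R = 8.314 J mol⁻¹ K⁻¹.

Q = I·t = 0.2690 A × 4600.0 s = 1237 C.
n(e⁻) = Q/F = 1237 / 96500 = 0.01282 mol.
4 electrons are transferred per O₂ molecule, so n(O₂) = 0.01282 / 4 = 0.003206 mol.
V = nRT/P = (0.003206 × 8.314 × 269) / (123 × 10³ Pa) = 5.83 × 10⁻⁵ m³ = 0.0583 L.

0.0583 L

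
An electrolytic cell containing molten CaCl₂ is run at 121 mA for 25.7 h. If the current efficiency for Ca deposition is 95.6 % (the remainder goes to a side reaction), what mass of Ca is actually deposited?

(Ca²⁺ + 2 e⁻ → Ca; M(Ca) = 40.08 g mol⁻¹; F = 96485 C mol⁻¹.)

2.22 g

Q = I·t = 0.1210 × 92520 = 11190 C.
n(e⁻) = 11190/96485 = 0.1160 mol; theoretically n(Ca) = 0.1160/2 = 0.05801 mol, m_theo = 2.325 g.
At 95.6 % efficiency, m_actual = 0.956 × 2.325 = 2.22 g.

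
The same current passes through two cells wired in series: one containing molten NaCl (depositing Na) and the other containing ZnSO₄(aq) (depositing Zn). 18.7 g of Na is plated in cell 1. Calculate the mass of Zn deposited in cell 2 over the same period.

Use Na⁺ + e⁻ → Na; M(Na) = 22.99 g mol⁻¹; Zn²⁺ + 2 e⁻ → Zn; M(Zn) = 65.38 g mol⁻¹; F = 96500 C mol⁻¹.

26.6 g

n(Na) = 18.7 / 22.99 = 0.8134 mol.
Since Na⁺ + e⁻ → Na, n(e⁻) passed = 1 × 0.8134 = 0.8134 mol.
Cells in series carry the same charge, so the same 0.8134 mol of electrons passes through cell 2.
Zn²⁺ + 2 e⁻ → Zn, so n(Zn) = 0.8134 / 2 = 0.4067 mol.
m(Zn) = 0.4067 × 65.38 = 26.6 g.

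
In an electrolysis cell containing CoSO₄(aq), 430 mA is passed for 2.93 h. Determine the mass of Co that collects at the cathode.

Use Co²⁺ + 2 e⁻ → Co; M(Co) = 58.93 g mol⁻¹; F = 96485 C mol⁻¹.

1.39 g

Q = I·t = 0.4300 A × 10548 s = 4536 C.
n(e⁻) = Q/F = 4536 / 96485 = 0.04701 mol.
Co²⁺ + 2 e⁻ → Co, so n(Co) = n(e⁻)/2 = 0.02350 mol.
m = n·M = 0.02350 × 58.93 = 1.39 g.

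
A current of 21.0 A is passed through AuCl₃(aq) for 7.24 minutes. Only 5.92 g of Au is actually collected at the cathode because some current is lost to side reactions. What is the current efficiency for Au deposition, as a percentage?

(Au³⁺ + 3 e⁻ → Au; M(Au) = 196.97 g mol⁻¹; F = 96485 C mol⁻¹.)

Q = I·t = 21.00 × 434.40 = 9122 C; n(e⁻) = 9122/96485 = 0.09455 mol.
Theoretical n(Au) = n(e⁻)/3 = 0.03152 mol, i.e. m_theo = 0.03152 × 196.97 = 6.208 g.
Efficiency = m_actual / m_theo = 5.92 / 6.208 = 95.4 %.

95.4 %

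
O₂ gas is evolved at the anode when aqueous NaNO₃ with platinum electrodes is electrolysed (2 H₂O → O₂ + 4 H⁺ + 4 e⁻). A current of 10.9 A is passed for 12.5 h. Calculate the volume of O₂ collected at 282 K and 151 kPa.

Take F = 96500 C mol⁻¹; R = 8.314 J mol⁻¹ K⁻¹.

19.7 L

Q = I·t = 10.90 A × 45000 s = 490500 C.
n(e⁻) = Q/F = 490500 / 96500 = 5.083 mol.
4 electrons are transferred per O₂ molecule, so n(O₂) = 5.083 / 4 = 1.271 mol.
V = nRT/P = (1.271 × 8.314 × 282) / (151 × 10³ Pa) = 0.0197 m³ = 19.7 L.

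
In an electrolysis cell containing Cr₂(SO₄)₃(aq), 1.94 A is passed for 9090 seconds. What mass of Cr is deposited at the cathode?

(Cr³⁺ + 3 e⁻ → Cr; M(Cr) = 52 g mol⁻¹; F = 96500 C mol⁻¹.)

Q = I·t = 1.940 A × 9090.0 s = 17630 C.
n(e⁻) = Q/F = 17630 / 96500 = 0.1827 mol.
Cr³⁺ + 3 e⁻ → Cr, so n(Cr) = n(e⁻)/3 = 0.06091 mol.
m = n·M = 0.06091 × 52 = 3.17 g.

3.17 g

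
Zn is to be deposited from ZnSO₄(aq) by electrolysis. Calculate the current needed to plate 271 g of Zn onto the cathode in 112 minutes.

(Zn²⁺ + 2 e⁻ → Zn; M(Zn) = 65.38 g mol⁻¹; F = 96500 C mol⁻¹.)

119 A

n(Zn) = 271 / 65.38 = 4.145 mol.
n(e⁻) = 2 × 4.145 = 8.290 mol.
Q = n(e⁻)·F = 8.290 × 96500 = 800000 C.
I = Q/t = 800000 / 6720.0 s = 119 A.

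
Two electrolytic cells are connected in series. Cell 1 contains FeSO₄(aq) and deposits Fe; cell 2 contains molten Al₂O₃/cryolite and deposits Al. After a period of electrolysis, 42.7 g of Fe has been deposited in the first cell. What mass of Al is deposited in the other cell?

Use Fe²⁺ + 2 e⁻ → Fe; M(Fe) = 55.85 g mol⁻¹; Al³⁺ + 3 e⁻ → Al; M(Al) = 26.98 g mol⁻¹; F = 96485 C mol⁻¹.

n(Fe) = 42.7 / 55.85 = 0.7645 mol.
Since Fe²⁺ + 2 e⁻ → Fe, n(e⁻) passed = 2 × 0.7645 = 1.529 mol.
Cells in series carry the same charge, so the same 1.529 mol of electrons passes through cell 2.
Al³⁺ + 3 e⁻ → Al, so n(Al) = 1.529 / 3 = 0.5097 mol.
m(Al) = 0.5097 × 26.98 = 13.8 g.

13.8 g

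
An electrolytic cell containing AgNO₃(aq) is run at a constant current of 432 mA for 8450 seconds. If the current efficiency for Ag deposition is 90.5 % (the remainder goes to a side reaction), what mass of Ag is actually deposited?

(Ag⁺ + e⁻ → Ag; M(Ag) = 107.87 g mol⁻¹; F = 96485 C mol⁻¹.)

Q = I·t = 0.4320 × 8450.0 = 3650 C.
n(e⁻) = 3650/96485 = 0.03783 mol; theoretically n(Ag) = 0.03783/1 = 0.03783 mol, m_theo = 4.081 g.
At 90.5 % efficiency, m_actual = 0.905 × 4.081 = 3.69 g.

3.69 g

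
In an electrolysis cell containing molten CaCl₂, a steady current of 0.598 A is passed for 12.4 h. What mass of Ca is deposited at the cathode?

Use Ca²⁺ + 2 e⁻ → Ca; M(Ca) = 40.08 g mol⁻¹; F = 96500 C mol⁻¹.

5.54 g

Q = I·t = 0.5980 A × 44640 s = 26690 C.
n(e⁻) = Q/F = 26690 / 96500 = 0.2766 mol.
Ca²⁺ + 2 e⁻ → Ca, so n(Ca) = n(e⁻)/2 = 0.1383 mol.
m = n·M = 0.1383 × 40.08 = 5.54 g.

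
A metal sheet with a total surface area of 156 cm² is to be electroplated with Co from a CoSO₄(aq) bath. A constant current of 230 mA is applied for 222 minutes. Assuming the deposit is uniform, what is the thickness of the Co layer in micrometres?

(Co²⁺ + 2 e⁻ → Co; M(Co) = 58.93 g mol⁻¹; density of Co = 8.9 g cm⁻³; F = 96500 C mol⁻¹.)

Q = I·t = 0.2300 × 13320 = 3064 C; n(e⁻) = 0.03175 mol.
n(Co) = n(e⁻)/2 = 0.01587 mol, so m = 0.01587 × 58.93 = 0.9354 g.
Volume = m/ρ = 0.9354 / 8.9 = 0.1051 cm³.
Thickness = V/A = 0.1051 / 156 = 6.74 × 10⁻⁴ cm = 6.74 μm.

6.74 μm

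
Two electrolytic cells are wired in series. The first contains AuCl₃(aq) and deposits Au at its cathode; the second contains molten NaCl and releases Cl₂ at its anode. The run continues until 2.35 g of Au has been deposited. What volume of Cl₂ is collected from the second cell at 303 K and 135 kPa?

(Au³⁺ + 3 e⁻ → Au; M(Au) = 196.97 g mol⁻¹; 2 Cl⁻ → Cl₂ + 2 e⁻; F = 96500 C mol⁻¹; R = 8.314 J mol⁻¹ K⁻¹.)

0.334 L

n(Au) = 2.35 / 196.97 = 0.01193 mol, so n(e⁻) = 3 × 0.01193 = 0.03579 mol.
The cells are in series, so the same 0.03579 mol of electrons passes through the second cell.
2 Cl⁻ → Cl₂ + 2 e⁻ — 2 mol e⁻ per mol Cl₂, so n(Cl₂) = 0.03579/2 = 0.01790 mol.
V = nRT/P = (0.01790 × 8.314 × 303) / (135 × 10³) = 3.34 × 10⁻⁴ m³ = 0.334 L.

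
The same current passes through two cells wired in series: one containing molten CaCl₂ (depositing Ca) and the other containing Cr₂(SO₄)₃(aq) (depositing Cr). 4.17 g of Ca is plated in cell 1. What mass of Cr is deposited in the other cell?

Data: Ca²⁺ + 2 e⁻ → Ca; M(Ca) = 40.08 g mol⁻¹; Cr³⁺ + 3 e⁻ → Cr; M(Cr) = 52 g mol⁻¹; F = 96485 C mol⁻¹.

3.61 g

n(Ca) = 4.17 / 40.08 = 0.1040 mol.
Since Ca²⁺ + 2 e⁻ → Ca, n(e⁻) passed = 2 × 0.1040 = 0.2081 mol.
Cells in series carry the same charge, so the same 0.2081 mol of electrons passes through cell 2.
Cr³⁺ + 3 e⁻ → Cr, so n(Cr) = 0.2081 / 3 = 0.06936 mol.
m(Cr) = 0.06936 × 52 = 3.61 g.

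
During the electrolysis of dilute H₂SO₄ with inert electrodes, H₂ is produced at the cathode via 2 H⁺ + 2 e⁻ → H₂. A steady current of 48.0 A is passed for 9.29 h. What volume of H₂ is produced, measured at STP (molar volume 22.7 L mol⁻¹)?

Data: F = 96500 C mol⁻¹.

189 L

Q = I·t = 48.00 A × 33444 s = 1605000 C.
n(e⁻) = Q/F = 1605000 / 96500 = 16.64 mol.
2 electrons are transferred per H₂ molecule, so n(H₂) = 16.64 / 2 = 8.318 mol.
V = n × V_m = 8.318 × 22.7 = 189 L.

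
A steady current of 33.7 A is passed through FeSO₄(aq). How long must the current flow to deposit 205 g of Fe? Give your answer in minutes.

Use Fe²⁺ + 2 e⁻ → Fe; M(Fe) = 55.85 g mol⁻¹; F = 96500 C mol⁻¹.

350 min

n(Fe) = m/M = 205 / 55.85 = 3.671 mol.
Each Fe atom requires 2 electrons, so n(e⁻) = 2 × 3.671 = 7.341 mol.
Q = n(e⁻)·F = 7.341 × 96500 = 708400 C.
t = Q/I = 708400 / 33.70 A = 21020 s = 350 min.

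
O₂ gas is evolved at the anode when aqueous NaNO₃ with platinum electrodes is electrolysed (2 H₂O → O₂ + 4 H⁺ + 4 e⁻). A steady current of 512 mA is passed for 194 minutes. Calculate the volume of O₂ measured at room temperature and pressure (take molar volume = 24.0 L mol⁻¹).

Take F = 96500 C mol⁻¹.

Q = I·t = 0.5120 A × 11640 s = 5960 C.
n(e⁻) = Q/F = 5960 / 96500 = 0.06176 mol.
4 electrons are transferred per O₂ molecule, so n(O₂) = 0.06176 / 4 = 0.01544 mol.
V = n × V_m = 0.01544 × 24.0 = 0.371 L.

0.371 L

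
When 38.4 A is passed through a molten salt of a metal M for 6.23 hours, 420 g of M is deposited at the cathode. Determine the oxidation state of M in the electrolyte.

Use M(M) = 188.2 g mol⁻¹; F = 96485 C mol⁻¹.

+4

Q = I·t = 38.40 A × 22428 s = 861200 C, so n(e⁻) = 861200/96485 = 8.926 mol.
n(M) deposited = 420 / 188.2 = 2.232 mol.
Electrons per atom = n(e⁻)/n(M) = 8.926 / 2.232 = 4.00 ≈ 4, so the ion is M⁴⁺.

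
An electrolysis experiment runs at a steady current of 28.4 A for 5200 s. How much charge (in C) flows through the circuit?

Q = I·t = 28.40 A × 5200.0 s = 1.48 × 10⁵ C.

1.48 × 10⁵ C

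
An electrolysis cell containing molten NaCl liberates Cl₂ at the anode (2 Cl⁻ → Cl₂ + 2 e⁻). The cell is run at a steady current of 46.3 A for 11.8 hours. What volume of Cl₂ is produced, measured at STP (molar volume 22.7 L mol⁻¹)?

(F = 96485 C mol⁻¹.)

Q = I·t = 46.30 A × 42480 s = 1967000 C.
n(e⁻) = Q/F = 1967000 / 96485 = 20.38 mol.
2 electrons are transferred per Cl₂ molecule, so n(Cl₂) = 20.38 / 2 = 10.19 mol.
V = n × V_m = 10.19 × 22.7 = 231 L.

231 L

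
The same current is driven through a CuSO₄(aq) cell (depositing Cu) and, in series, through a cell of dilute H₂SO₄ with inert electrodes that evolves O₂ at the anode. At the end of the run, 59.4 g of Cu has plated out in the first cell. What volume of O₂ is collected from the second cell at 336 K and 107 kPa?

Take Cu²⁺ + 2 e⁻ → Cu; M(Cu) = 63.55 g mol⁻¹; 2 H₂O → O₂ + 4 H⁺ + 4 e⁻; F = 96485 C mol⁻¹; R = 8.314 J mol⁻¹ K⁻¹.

n(Cu) = 59.4 / 63.55 = 0.9347 mol, so n(e⁻) = 2 × 0.9347 = 1.869 mol.
The cells are in series, so the same 1.869 mol of electrons passes through the second cell.
2 H₂O → O₂ + 4 H⁺ + 4 e⁻ — 4 mol e⁻ per mol O₂, so n(O₂) = 1.869/4 = 0.4673 mol.
V = nRT/P = (0.4673 × 8.314 × 336) / (107 × 10³) = 0.0122 m³ = 12.2 L.

12.2 L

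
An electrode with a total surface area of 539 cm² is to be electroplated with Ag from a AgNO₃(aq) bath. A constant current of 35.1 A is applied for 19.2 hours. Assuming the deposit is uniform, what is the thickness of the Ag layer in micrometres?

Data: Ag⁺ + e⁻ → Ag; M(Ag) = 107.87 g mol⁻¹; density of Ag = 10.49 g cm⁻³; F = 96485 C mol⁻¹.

Q = I·t = 35.10 × 69120 = 2426000 C; n(e⁻) = 25.14 mol.
n(Ag) = n(e⁻)/1 = 25.14 mol, so m = 25.14 × 107.87 = 2712 g.
Volume = m/ρ = 2712 / 10.49 = 258.6 cm³.
Thickness = V/A = 258.6 / 539 = 0.480 cm = 4800 μm.

4800 μm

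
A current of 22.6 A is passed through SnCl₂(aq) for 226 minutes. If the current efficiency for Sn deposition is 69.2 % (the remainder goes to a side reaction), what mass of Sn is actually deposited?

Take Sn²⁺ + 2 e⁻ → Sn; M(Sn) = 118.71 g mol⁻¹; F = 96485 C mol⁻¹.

Q = I·t = 22.60 × 13560 = 306500 C.
n(e⁻) = 306500/96485 = 3.176 mol; theoretically n(Sn) = 3.176/2 = 1.588 mol, m_theo = 188.5 g.
At 69.2 % efficiency, m_actual = 0.692 × 188.5 = 130 g.

130 g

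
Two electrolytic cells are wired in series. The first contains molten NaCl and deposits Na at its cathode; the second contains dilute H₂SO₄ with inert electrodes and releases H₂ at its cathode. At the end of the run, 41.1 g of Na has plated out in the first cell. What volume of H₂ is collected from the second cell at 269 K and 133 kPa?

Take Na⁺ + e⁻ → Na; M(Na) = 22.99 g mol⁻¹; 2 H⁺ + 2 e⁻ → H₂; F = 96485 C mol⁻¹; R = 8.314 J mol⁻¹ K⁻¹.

n(Na) = 41.1 / 22.99 = 1.788 mol, so n(e⁻) = 1 × 1.788 = 1.788 mol.
The cells are in series, so the same 1.788 mol of electrons passes through the second cell.
2 H⁺ + 2 e⁻ → H₂ — 2 mol e⁻ per mol H₂, so n(H₂) = 1.788/2 = 0.8939 mol.
V = nRT/P = (0.8939 × 8.314 × 269) / (133 × 10³) = 0.0150 m³ = 15.0 L.

15.0 L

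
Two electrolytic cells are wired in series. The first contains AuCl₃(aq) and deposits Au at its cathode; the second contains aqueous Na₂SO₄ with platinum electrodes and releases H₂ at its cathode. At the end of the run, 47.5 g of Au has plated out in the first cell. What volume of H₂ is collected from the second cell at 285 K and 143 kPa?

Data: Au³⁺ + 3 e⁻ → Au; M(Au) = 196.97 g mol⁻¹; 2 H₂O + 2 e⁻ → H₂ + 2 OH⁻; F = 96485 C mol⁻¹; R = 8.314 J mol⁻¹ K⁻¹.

5.99 L

n(Au) = 47.5 / 196.97 = 0.2412 mol, so n(e⁻) = 3 × 0.2412 = 0.7235 mol.
The cells are in series, so the same 0.7235 mol of electrons passes through the second cell.
2 H₂O + 2 e⁻ → H₂ + 2 OH⁻ — 2 mol e⁻ per mol H₂, so n(H₂) = 0.7235/2 = 0.3617 mol.
V = nRT/P = (0.3617 × 8.314 × 285) / (143 × 10³) = 0.00599 m³ = 5.99 L.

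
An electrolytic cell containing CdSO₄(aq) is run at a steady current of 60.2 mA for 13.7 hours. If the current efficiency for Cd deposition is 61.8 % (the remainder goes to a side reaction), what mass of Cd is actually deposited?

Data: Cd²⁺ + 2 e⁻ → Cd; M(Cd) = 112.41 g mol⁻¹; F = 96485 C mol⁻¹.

1.07 g

Q = I·t = 0.06020 × 49320 = 2969 C.
n(e⁻) = 2969/96485 = 0.03077 mol; theoretically n(Cd) = 0.03077/2 = 0.01539 mol, m_theo = 1.730 g.
At 61.8 % efficiency, m_actual = 0.618 × 1.730 = 1.07 g.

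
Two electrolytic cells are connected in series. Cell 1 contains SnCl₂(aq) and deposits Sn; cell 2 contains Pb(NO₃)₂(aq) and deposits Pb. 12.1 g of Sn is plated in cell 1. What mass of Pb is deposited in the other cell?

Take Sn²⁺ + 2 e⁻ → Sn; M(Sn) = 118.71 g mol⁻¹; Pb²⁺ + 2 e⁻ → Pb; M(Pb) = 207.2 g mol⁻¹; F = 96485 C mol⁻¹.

n(Sn) = 12.1 / 118.71 = 0.1019 mol.
Since Sn²⁺ + 2 e⁻ → Sn, n(e⁻) passed = 2 × 0.1019 = 0.2039 mol.
Cells in series carry the same charge, so the same 0.2039 mol of electrons passes through cell 2.
Pb²⁺ + 2 e⁻ → Pb, so n(Pb) = 0.2039 / 2 = 0.1019 mol.
m(Pb) = 0.1019 × 207.2 = 21.1 g.

21.1 g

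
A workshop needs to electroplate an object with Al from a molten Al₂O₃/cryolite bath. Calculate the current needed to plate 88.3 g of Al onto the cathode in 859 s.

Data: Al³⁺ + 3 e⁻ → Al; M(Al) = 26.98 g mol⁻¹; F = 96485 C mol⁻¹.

n(Al) = 88.3 / 26.98 = 3.273 mol.
n(e⁻) = 3 × 3.273 = 9.818 mol.
Q = n(e⁻)·F = 9.818 × 96485 = 947300 C.
I = Q/t = 947300 / 859.00 s = 1100 A.

1100 A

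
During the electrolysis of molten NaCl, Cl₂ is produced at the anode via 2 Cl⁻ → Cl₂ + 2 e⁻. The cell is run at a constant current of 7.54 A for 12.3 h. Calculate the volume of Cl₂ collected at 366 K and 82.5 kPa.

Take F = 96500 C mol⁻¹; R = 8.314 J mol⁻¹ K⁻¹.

63.8 L

Q = I·t = 7.540 A × 44280 s = 333900 C.
n(e⁻) = Q/F = 333900 / 96500 = 3.460 mol.
2 electrons are transferred per Cl₂ molecule, so n(Cl₂) = 3.460 / 2 = 1.730 mol.
V = nRT/P = (1.730 × 8.314 × 366) / (82.5 × 10³ Pa) = 0.0638 m³ = 63.8 L.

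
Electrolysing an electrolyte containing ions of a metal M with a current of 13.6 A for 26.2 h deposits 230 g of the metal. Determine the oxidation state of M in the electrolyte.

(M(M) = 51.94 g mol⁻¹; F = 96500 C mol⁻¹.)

Q = I·t = 13.60 A × 94320 s = 1283000 C, so n(e⁻) = 1283000/96500 = 13.29 mol.
n(M) deposited = 230 / 51.94 = 4.428 mol.
Electrons per atom = n(e⁻)/n(M) = 13.29 / 4.428 = 3.00 ≈ 3, so the ion is M³⁺.

+3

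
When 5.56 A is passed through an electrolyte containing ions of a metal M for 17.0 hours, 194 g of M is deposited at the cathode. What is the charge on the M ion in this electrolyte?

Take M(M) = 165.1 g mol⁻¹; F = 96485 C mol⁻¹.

Q = I·t = 5.560 A × 61200 s = 340300 C, so n(e⁻) = 340300/96485 = 3.527 mol.
n(M) deposited = 194 / 165.1 = 1.175 mol.
Electrons per atom = n(e⁻)/n(M) = 3.527 / 1.175 = 3.00 ≈ 3, so the ion is M³⁺.

+3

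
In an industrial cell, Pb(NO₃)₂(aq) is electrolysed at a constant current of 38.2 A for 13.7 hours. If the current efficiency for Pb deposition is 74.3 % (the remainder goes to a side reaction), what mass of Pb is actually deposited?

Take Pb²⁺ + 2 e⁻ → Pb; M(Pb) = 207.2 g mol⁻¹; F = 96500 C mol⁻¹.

Q = I·t = 38.20 × 49320 = 1884000 C.
n(e⁻) = 1884000/96500 = 19.52 mol; theoretically n(Pb) = 19.52/2 = 9.762 mol, m_theo = 2023 g.
At 74.3 % efficiency, m_actual = 0.743 × 2023 = 1500 g.

1500 g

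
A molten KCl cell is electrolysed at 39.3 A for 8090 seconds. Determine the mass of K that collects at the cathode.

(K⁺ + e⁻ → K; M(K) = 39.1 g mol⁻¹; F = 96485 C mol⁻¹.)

129 g

Q = I·t = 39.30 A × 8090.0 s = 317900 C.
n(e⁻) = Q/F = 317900 / 96485 = 3.295 mol.
K⁺ + e⁻ → K, so n(K) = n(e⁻)/1 = 3.295 mol.
m = n·M = 3.295 × 39.1 = 129 g.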